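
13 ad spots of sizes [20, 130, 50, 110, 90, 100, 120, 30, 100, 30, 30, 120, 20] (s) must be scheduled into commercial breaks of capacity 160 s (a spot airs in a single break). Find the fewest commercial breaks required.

7

Total = 130 + 120 + 120 + 110 + 100 + 100 + 90 + 50 + 30 + 30 + 30 + 20 + 20 = 950 s.
Lower bound: ⌈950/160⌉ = 6 commercial breaks.
Also, 7 ad spots each exceed 80 s, and no two of those can share a break, so at least 7 commercial breaks are needed.
A packing using 7 commercial breaks:
  break 1: 130 + 30 = 160
  break 2: 120 + 30 = 150
  break 3: 120 + 30 = 150
  break 4: 110 + 50 = 160
  break 5: 100 + 20 + 20 = 140
  break 6: 100 = 100
  break 7: 90 = 90
This matches the lower bound, so 7 is optimal.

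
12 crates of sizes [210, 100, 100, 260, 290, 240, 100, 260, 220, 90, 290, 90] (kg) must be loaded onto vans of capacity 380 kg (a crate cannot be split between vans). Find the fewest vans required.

Total = 290 + 290 + 260 + 260 + 240 + 220 + 210 + 100 + 100 + 100 + 90 + 90 = 2250 kg.
Lower bound: ⌈2250/380⌉ = 6 vans.
Also, 7 crates each exceed 190 kg, and no two of those can share a van, so at least 7 vans are needed.
A packing using 7 vans:
  van 1: 290 + 90 = 380
  van 2: 290 + 90 = 380
  van 3: 260 + 100 = 360
  van 4: 260 + 100 = 360
  van 5: 240 + 100 = 340
  van 6: 220 = 220
  van 7: 210 = 210
This matches the lower bound, so 7 is optimal.

7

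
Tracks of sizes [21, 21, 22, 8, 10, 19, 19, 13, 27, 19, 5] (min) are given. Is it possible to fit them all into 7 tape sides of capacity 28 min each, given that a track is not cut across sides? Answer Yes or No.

No

Total = 184 min; ⌈184/28⌉ = 7.
The bound of 7 does not rule out 7, but exhaustive search shows no assignment into 7 tape sides of capacity 28 min exists — the minimum is 8.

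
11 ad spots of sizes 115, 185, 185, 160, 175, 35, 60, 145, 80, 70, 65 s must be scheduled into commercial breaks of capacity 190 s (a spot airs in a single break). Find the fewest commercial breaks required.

8

Total = 185 + 185 + 175 + 160 + 145 + 115 + 80 + 70 + 65 + 60 + 35 = 1275 s.
Lower bound: ⌈1275/190⌉ = 7 commercial breaks.
A packing using 8 commercial breaks:
  break 1: 185 = 185
  break 2: 185 = 185
  break 3: 175 = 175
  break 4: 160 = 160
  break 5: 145 + 35 = 180
  break 6: 115 + 70 = 185
  break 7: 80 + 65 = 145
  break 8: 60 = 60
No arrangement into 7 commercial breaks stays within capacity, so 8 is optimal.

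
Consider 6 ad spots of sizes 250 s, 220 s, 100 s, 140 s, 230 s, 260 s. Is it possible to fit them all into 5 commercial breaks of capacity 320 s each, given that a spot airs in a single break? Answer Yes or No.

A valid assignment using 5 commercial breaks:
  break 1: 260 = 260
  break 2: 250 = 250
  break 3: 230 = 230
  break 4: 220 + 100 = 320
  break 5: 140 = 140
Every load is within 320 s, so 5 commercial breaks suffice.

Yes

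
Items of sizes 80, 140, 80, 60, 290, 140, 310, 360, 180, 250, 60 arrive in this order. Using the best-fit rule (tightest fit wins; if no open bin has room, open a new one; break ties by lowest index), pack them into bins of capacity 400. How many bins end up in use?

6

  80 → bin 1 (new)  [load 80/400]
  140 → bin 1  [load 220/400]
  80 → bin 1  [load 300/400]
  60 → bin 1  [load 360/400]
  290 → bin 2 (new)  [load 290/400]
  140 → bin 3 (new)  [load 140/400]
  310 → bin 4 (new)  [load 310/400]
  360 → bin 5 (new)  [load 360/400]
  180 → bin 3  [load 320/400]
  250 → bin 6 (new)  [load 250/400]
  60 → bin 3  [load 380/400]
6 bins opened.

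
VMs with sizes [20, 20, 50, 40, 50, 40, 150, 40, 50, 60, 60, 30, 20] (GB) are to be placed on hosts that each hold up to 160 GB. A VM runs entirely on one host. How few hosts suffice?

4

Total = 150 + 60 + 60 + 50 + 50 + 50 + 40 + 40 + 40 + 30 + 20 + 20 + 20 = 630 GB.
Lower bound: ⌈630/160⌉ = 4 hosts.
A packing using 4 hosts:
  host 1: 150 = 150
  host 2: 60 + 60 + 40 = 160
  host 3: 50 + 50 + 40 + 20 = 160
  host 4: 50 + 40 + 30 + 20 + 20 = 160
This matches the lower bound, so 4 is optimal.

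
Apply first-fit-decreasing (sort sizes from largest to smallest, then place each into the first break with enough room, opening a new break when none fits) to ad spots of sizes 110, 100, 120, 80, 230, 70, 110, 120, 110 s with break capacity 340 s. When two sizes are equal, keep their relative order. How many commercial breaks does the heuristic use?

4

Sorted descending: 230, 120, 120, 110, 110, 110, 100, 80, 70.
  230 → break 1 (new)  [load 230/340]
  120 → break 2 (new)  [load 120/340]
  120 → break 2  [load 240/340]
  110 → break 1  [load 340/340]
  110 → break 3 (new)  [load 110/340]
  110 → break 3  [load 220/340]
  100 → break 2  [load 340/340]
  80 → break 3  [load 300/340]
  70 → break 4 (new)  [load 70/340]
4 commercial breaks opened.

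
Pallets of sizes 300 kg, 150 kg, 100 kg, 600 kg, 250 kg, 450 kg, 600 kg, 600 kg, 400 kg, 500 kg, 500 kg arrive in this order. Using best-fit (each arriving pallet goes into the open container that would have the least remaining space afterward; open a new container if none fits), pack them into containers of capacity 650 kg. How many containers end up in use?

8

  300 → container 1 (new)  [load 300/650]
  150 → container 1  [load 450/650]
  100 → container 1  [load 550/650]
  600 → container 2 (new)  [load 600/650]
  250 → container 3 (new)  [load 250/650]
  450 → container 4 (new)  [load 450/650]
  600 → container 5 (new)  [load 600/650]
  600 → container 6 (new)  [load 600/650]
  400 → container 3  [load 650/650]
  500 → container 7 (new)  [load 500/650]
  500 → container 8 (new)  [load 500/650]
8 containers opened.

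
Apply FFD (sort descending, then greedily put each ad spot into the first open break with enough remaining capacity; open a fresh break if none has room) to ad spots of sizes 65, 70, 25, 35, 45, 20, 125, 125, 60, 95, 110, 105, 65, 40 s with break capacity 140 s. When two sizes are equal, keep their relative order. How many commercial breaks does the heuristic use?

Sorted descending: 125, 125, 110, 105, 95, 70, 65, 65, 60, 45, 40, 35, 25, 20.
  125 → break 1 (new)  [load 125/140]
  125 → break 2 (new)  [load 125/140]
  110 → break 3 (new)  [load 110/140]
  105 → break 4 (new)  [load 105/140]
  95 → break 5 (new)  [load 95/140]
  70 → break 6 (new)  [load 70/140]
  65 → break 6  [load 135/140]
  65 → break 7 (new)  [load 65/140]
  60 → break 7  [load 125/140]
  45 → break 5  [load 140/140]
  40 → break 8 (new)  [load 40/140]
  35 → break 4  [load 140/140]
  25 → break 3  [load 135/140]
  20 → break 8  [load 60/140]
8 commercial breaks opened.

8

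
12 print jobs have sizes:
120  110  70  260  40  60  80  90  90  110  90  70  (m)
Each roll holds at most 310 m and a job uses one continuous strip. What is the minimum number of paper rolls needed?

Total = 260 + 120 + 110 + 110 + 90 + 90 + 90 + 80 + 70 + 70 + 60 + 40 = 1190 m.
Lower bound: ⌈1190/310⌉ = 4 paper rolls.
A packing using 4 paper rolls:
  roll 1: 260 + 40 = 300
  roll 2: 120 + 110 + 80 = 310
  roll 3: 110 + 90 + 90 = 290
  roll 4: 90 + 70 + 70 + 60 = 290
This matches the lower bound, so 4 is optimal.

4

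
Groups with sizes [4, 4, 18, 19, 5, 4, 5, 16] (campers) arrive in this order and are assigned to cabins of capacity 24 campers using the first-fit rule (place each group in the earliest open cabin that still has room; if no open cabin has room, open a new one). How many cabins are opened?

4

  4 → cabin 1 (new)  [load 4/24]
  4 → cabin 1  [load 8/24]
  18 → cabin 2 (new)  [load 18/24]
  19 → cabin 3 (new)  [load 19/24]
  5 → cabin 1  [load 13/24]
  4 → cabin 1  [load 17/24]
  5 → cabin 1  [load 22/24]
  16 → cabin 4 (new)  [load 16/24]
4 cabins opened.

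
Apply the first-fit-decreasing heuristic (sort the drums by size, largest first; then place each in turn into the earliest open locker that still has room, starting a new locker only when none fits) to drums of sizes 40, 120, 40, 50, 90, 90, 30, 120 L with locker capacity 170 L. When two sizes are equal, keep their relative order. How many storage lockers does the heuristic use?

Sorted descending: 120, 120, 90, 90, 50, 40, 40, 30.
  120 → locker 1 (new)  [load 120/170]
  120 → locker 2 (new)  [load 120/170]
  90 → locker 3 (new)  [load 90/170]
  90 → locker 4 (new)  [load 90/170]
  50 → locker 1  [load 170/170]
  40 → locker 2  [load 160/170]
  40 → locker 3  [load 130/170]
  30 → locker 3  [load 160/170]
4 storage lockers opened.

4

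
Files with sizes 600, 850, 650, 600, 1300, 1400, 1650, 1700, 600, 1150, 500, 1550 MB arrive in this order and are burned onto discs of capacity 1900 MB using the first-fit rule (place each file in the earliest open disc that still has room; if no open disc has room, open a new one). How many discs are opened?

  600 → disc 1 (new)  [load 600/1900]
  850 → disc 1  [load 1450/1900]
  650 → disc 2 (new)  [load 650/1900]
  600 → disc 2  [load 1250/1900]
  1300 → disc 3 (new)  [load 1300/1900]
  1400 → disc 4 (new)  [load 1400/1900]
  1650 → disc 5 (new)  [load 1650/1900]
  1700 → disc 6 (new)  [load 1700/1900]
  600 → disc 2  [load 1850/1900]
  1150 → disc 7 (new)  [load 1150/1900]
  500 → disc 3  [load 1800/1900]
  1550 → disc 8 (new)  [load 1550/1900]
8 discs opened.

8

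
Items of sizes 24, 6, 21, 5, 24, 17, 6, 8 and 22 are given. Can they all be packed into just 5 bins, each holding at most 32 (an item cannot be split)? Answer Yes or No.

A valid assignment using 5 bins:
  bin 1: 24 + 8 = 32
  bin 2: 24 + 6 = 30
  bin 3: 22 + 6 = 28
  bin 4: 21 + 5 = 26
  bin 5: 17 = 17
Every load is within 32, so 5 bins suffice.

Yes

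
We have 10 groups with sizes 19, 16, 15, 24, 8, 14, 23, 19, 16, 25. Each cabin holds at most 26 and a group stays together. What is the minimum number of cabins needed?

9

Total = 25 + 24 + 23 + 19 + 19 + 16 + 16 + 15 + 14 + 8 = 179.
Lower bound: ⌈179/26⌉ = 7 cabins.
Also, 9 groups each exceed 13, and no two of those can share a cabin, so at least 9 cabins are needed.
A packing using 9 cabins:
  cabin 1: 25 = 25
  cabin 2: 24 = 24
  cabin 3: 23 = 23
  cabin 4: 19 = 19
  cabin 5: 19 = 19
  cabin 6: 16 + 8 = 24
  cabin 7: 16 = 16
  cabin 8: 15 = 15
  cabin 9: 14 = 14
This matches the lower bound, so 9 is optimal.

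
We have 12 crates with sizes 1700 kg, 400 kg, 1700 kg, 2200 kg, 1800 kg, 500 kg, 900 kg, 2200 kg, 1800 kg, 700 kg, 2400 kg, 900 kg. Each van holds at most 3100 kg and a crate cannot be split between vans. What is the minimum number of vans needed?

7

Total = 2400 + 2200 + 2200 + 1800 + 1800 + 1700 + 1700 + 900 + 900 + 700 + 500 + 400 = 17200 kg.
Lower bound: ⌈17200/3100⌉ = 6 vans.
Also, 7 crates each exceed 1550 kg, and no two of those can share a van, so at least 7 vans are needed.
A packing using 7 vans:
  van 1: 2400 + 700 = 3100
  van 2: 2200 + 900 = 3100
  van 3: 2200 + 900 = 3100
  van 4: 1800 + 500 + 400 = 2700
  van 5: 1800 = 1800
  van 6: 1700 = 1700
  van 7: 1700 = 1700
This matches the lower bound, so 7 is optimal.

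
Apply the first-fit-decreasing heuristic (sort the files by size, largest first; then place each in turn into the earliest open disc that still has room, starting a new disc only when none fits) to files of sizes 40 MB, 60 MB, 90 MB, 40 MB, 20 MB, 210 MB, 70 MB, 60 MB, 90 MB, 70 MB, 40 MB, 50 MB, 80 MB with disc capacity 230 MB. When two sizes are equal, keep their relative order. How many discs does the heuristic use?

Sorted descending: 210, 90, 90, 80, 70, 70, 60, 60, 50, 40, 40, 40, 20.
  210 → disc 1 (new)  [load 210/230]
  90 → disc 2 (new)  [load 90/230]
  90 → disc 2  [load 180/230]
  80 → disc 3 (new)  [load 80/230]
  70 → disc 3  [load 150/230]
  70 → disc 3  [load 220/230]
  60 → disc 4 (new)  [load 60/230]
  60 → disc 4  [load 120/230]
  50 → disc 2  [load 230/230]
  40 → disc 4  [load 160/230]
  40 → disc 4  [load 200/230]
  40 → disc 5 (new)  [load 40/230]
  20 → disc 1  [load 230/230]
5 discs opened.

5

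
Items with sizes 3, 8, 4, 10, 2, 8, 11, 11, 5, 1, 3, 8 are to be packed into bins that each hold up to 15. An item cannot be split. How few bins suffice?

6

Total = 11 + 11 + 10 + 8 + 8 + 8 + 5 + 4 + 3 + 3 + 2 + 1 = 74.
Lower bound: ⌈74/15⌉ = 5 bins.
Also, 6 items each exceed 15/2, and no two of those can share a bin, so at least 6 bins are needed.
A packing using 6 bins:
  bin 1: 11 + 4 = 15
  bin 2: 11 + 3 + 1 = 15
  bin 3: 10 + 5 = 15
  bin 4: 8 + 3 + 2 = 13
  bin 5: 8 = 8
  bin 6: 8 = 8
This matches the lower bound, so 6 is optimal.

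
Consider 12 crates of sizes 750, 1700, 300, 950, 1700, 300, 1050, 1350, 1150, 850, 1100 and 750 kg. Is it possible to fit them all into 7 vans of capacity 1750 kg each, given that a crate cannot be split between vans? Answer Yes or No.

No

Total = 11950 kg; ⌈11950/1750⌉ = 7.
The bound of 7 does not rule out 7, but exhaustive search shows no assignment into 7 vans of capacity 1750 kg exists — the minimum is 8.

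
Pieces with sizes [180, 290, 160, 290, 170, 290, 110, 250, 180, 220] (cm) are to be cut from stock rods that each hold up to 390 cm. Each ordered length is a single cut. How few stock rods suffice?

Total = 290 + 290 + 290 + 250 + 220 + 180 + 180 + 170 + 160 + 110 = 2140 cm.
Lower bound: ⌈2140/390⌉ = 6 stock rods.
A packing using 7 stock rods:
  stock rod 1: 290 = 290
  stock rod 2: 290 = 290
  stock rod 3: 290 = 290
  stock rod 4: 250 + 110 = 360
  stock rod 5: 220 + 170 = 390
  stock rod 6: 180 + 180 = 360
  stock rod 7: 160 = 160
No arrangement into 6 stock rods stays within capacity, so 7 is optimal.

7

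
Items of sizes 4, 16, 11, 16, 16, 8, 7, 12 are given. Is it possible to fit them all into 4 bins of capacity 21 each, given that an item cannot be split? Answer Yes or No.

No

Total = 90; ⌈90/21⌉ = 5.
At least 5 bins are required, but only 4 are allowed.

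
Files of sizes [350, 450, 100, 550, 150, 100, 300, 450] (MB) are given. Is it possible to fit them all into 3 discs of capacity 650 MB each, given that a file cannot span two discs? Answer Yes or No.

Total = 2450 MB; ⌈2450/650⌉ = 4.
At least 4 discs are required, but only 3 are allowed.

No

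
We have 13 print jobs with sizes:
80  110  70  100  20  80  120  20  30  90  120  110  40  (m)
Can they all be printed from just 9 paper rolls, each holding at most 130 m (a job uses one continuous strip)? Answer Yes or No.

Yes

A valid assignment using 9 paper rolls:
  roll 1: 120 = 120
  roll 2: 120 = 120
  roll 3: 110 + 20 = 130
  roll 4: 110 + 20 = 130
  roll 5: 100 + 30 = 130
  roll 6: 90 + 40 = 130
  roll 7: 80 = 80
  roll 8: 80 = 80
  roll 9: 70 = 70
Every load is within 130 m, so 9 paper rolls suffice.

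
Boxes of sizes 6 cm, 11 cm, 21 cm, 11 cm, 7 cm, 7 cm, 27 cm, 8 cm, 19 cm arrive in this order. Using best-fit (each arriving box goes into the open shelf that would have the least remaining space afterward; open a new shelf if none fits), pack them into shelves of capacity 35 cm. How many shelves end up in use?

  6 → shelf 1 (new)  [load 6/35]
  11 → shelf 1  [load 17/35]
  21 → shelf 2 (new)  [load 21/35]
  11 → shelf 2  [load 32/35]
  7 → shelf 1  [load 24/35]
  7 → shelf 1  [load 31/35]
  27 → shelf 3 (new)  [load 27/35]
  8 → shelf 3  [load 35/35]
  19 → shelf 4 (new)  [load 19/35]
4 shelves opened.

4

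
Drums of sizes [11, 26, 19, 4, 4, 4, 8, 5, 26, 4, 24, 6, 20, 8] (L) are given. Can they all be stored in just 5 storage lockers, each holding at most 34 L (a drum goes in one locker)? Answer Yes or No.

Yes

A valid assignment using 5 storage lockers:
  locker 1: 26 + 8 = 34
  locker 2: 26 + 8 = 34
  locker 3: 24 + 6 + 4 = 34
  locker 4: 20 + 5 + 4 + 4 = 33
  locker 5: 19 + 11 + 4 = 34
Every load is within 34 L, so 5 storage lockers suffice.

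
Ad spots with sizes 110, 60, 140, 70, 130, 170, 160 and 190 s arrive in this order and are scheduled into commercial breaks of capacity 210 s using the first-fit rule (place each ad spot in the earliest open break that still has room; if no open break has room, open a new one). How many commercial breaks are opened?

6

  110 → break 1 (new)  [load 110/210]
  60 → break 1  [load 170/210]
  140 → break 2 (new)  [load 140/210]
  70 → break 2  [load 210/210]
  130 → break 3 (new)  [load 130/210]
  170 → break 4 (new)  [load 170/210]
  160 → break 5 (new)  [load 160/210]
  190 → break 6 (new)  [load 190/210]
6 commercial breaks opened.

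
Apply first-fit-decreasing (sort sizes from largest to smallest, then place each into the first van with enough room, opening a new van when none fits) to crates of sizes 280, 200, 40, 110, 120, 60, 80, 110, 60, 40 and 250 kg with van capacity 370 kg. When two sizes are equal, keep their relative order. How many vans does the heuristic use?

Sorted descending: 280, 250, 200, 120, 110, 110, 80, 60, 60, 40, 40.
  280 → van 1 (new)  [load 280/370]
  250 → van 2 (new)  [load 250/370]
  200 → van 3 (new)  [load 200/370]
  120 → van 2  [load 370/370]
  110 → van 3  [load 310/370]
  110 → van 4 (new)  [load 110/370]
  80 → van 1  [load 360/370]
  60 → van 3  [load 370/370]
  60 → van 4  [load 170/370]
  40 → van 4  [load 210/370]
  40 → van 4  [load 250/370]
4 vans opened.

4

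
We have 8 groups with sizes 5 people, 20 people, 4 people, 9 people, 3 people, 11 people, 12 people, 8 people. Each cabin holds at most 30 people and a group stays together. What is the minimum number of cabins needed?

Total = 20 + 12 + 11 + 9 + 8 + 5 + 4 + 3 = 72 people.
Lower bound: ⌈72/30⌉ = 3 cabins.
A packing using 3 cabins:
  cabin 1: 20 + 9 = 29
  cabin 2: 12 + 11 + 5 = 28
  cabin 3: 8 + 4 + 3 = 15
This matches the lower bound, so 3 is optimal.

3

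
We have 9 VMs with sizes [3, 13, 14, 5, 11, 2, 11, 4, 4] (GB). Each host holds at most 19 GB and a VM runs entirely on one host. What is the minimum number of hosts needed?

Total = 14 + 13 + 11 + 11 + 5 + 4 + 4 + 3 + 2 = 67 GB.
Lower bound: ⌈67/19⌉ = 4 hosts.
A packing using 4 hosts:
  host 1: 14 + 5 = 19
  host 2: 13 + 4 + 2 = 19
  host 3: 11 + 4 + 3 = 18
  host 4: 11 = 11
This matches the lower bound, so 4 is optimal.

4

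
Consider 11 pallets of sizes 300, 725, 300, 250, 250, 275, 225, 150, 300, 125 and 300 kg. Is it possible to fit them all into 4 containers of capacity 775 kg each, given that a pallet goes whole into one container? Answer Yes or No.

No

Total = 3200 kg; ⌈3200/775⌉ = 5.
At least 5 containers are required, but only 4 are allowed.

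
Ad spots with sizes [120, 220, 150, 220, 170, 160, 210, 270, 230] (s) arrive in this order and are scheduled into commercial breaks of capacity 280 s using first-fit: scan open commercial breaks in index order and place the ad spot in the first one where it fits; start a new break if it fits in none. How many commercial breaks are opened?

8

  120 → break 1 (new)  [load 120/280]
  220 → break 2 (new)  [load 220/280]
  150 → break 1  [load 270/280]
  220 → break 3 (new)  [load 220/280]
  170 → break 4 (new)  [load 170/280]
  160 → break 5 (new)  [load 160/280]
  210 → break 6 (new)  [load 210/280]
  270 → break 7 (new)  [load 270/280]
  230 → break 8 (new)  [load 230/280]
8 commercial breaks opened.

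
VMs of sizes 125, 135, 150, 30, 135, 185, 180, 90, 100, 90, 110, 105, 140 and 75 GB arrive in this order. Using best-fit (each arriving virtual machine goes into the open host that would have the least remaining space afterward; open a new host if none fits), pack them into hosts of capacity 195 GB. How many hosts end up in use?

  125 → host 1 (new)  [load 125/195]
  135 → host 2 (new)  [load 135/195]
  150 → host 3 (new)  [load 150/195]
  30 → host 3  [load 180/195]
  135 → host 4 (new)  [load 135/195]
  185 → host 5 (new)  [load 185/195]
  180 → host 6 (new)  [load 180/195]
  90 → host 7 (new)  [load 90/195]
  100 → host 7  [load 190/195]
  90 → host 8 (new)  [load 90/195]
  110 → host 9 (new)  [load 110/195]
  105 → host 8  [load 195/195]
  140 → host 10 (new)  [load 140/195]
  75 → host 9  [load 185/195]
10 hosts opened.

10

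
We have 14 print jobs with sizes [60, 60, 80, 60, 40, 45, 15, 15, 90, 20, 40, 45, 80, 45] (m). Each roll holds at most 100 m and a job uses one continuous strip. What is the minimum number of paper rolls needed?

8

Total = 90 + 80 + 80 + 60 + 60 + 60 + 45 + 45 + 45 + 40 + 40 + 20 + 15 + 15 = 695 m.
Lower bound: ⌈695/100⌉ = 7 paper rolls.
A packing using 8 paper rolls:
  roll 1: 90 = 90
  roll 2: 80 + 20 = 100
  roll 3: 80 + 15 = 95
  roll 4: 60 + 40 = 100
  roll 5: 60 + 40 = 100
  roll 6: 60 + 15 = 75
  roll 7: 45 + 45 = 90
  roll 8: 45 = 45
No arrangement into 7 paper rolls stays within capacity, so 8 is optimal.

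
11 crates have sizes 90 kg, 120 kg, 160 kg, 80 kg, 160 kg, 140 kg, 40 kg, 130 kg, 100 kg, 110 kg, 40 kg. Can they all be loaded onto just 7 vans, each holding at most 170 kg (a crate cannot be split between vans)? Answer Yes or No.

No

Total = 1170 kg; ⌈1170/170⌉ = 7.
8 crates each exceed half the capacity and cannot share a van, forcing at least 8 vans.
At least 8 vans are required, but only 7 are allowed.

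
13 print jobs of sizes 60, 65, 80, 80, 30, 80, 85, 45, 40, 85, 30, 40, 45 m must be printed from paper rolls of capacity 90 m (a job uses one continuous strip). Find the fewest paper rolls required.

10

Total = 85 + 85 + 80 + 80 + 80 + 65 + 60 + 45 + 45 + 40 + 40 + 30 + 30 = 765 m.
Lower bound: ⌈765/90⌉ = 9 paper rolls.
A packing using 10 paper rolls:
  roll 1: 85 = 85
  roll 2: 85 = 85
  roll 3: 80 = 80
  roll 4: 80 = 80
  roll 5: 80 = 80
  roll 6: 65 = 65
  roll 7: 60 + 30 = 90
  roll 8: 45 + 45 = 90
  roll 9: 40 + 40 = 80
  roll 10: 30 = 30
No arrangement into 9 paper rolls stays within capacity, so 10 is optimal.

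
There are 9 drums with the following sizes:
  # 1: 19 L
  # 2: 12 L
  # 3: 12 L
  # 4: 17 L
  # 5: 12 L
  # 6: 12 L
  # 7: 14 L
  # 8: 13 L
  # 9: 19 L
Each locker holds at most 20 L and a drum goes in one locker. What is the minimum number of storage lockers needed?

9

Total = 19 + 19 + 17 + 14 + 13 + 12 + 12 + 12 + 12 = 130 L.
Lower bound: ⌈130/20⌉ = 7 storage lockers.
Also, 9 drums each exceed 10 L, and no two of those can share a locker, so at least 9 storage lockers are needed.
A packing using 9 storage lockers:
  locker 1: 19 = 19
  locker 2: 19 = 19
  locker 3: 17 = 17
  locker 4: 14 = 14
  locker 5: 13 = 13
  locker 6: 12 = 12
  locker 7: 12 = 12
  locker 8: 12 = 12
  locker 9: 12 = 12
This matches the lower bound, so 9 is optimal.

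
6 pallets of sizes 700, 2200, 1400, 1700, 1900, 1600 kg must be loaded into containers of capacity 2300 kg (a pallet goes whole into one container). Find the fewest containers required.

Total = 2200 + 1900 + 1700 + 1600 + 1400 + 700 = 9500 kg.
Lower bound: ⌈9500/2300⌉ = 5 containers.
A packing using 5 containers:
  container 1: 2200 = 2200
  container 2: 1900 = 1900
  container 3: 1700 = 1700
  container 4: 1600 + 700 = 2300
  container 5: 1400 = 1400
This matches the lower bound, so 5 is optimal.

5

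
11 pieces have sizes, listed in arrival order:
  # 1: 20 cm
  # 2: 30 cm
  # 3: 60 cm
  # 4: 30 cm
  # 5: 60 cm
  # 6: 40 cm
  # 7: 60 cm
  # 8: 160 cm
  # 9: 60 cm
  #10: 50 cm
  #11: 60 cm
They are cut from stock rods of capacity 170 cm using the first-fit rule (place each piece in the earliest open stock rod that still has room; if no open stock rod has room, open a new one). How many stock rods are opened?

4

  20 → stock rod 1 (new)  [load 20/170]
  30 → stock rod 1  [load 50/170]
  60 → stock rod 1  [load 110/170]
  30 → stock rod 1  [load 140/170]
  60 → stock rod 2 (new)  [load 60/170]
  40 → stock rod 2  [load 100/170]
  60 → stock rod 2  [load 160/170]
  160 → stock rod 3 (new)  [load 160/170]
  60 → stock rod 4 (new)  [load 60/170]
  50 → stock rod 4  [load 110/170]
  60 → stock rod 4  [load 170/170]
4 stock rods opened.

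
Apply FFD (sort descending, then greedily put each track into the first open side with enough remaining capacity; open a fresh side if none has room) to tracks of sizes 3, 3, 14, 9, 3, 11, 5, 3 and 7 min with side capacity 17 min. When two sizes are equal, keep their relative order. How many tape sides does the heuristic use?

Sorted descending: 14, 11, 9, 7, 5, 3, 3, 3, 3.
  14 → side 1 (new)  [load 14/17]
  11 → side 2 (new)  [load 11/17]
  9 → side 3 (new)  [load 9/17]
  7 → side 3  [load 16/17]
  5 → side 2  [load 16/17]
  3 → side 1  [load 17/17]
  3 → side 4 (new)  [load 3/17]
  3 → side 4  [load 6/17]
  3 → side 4  [load 9/17]
4 tape sides opened.

4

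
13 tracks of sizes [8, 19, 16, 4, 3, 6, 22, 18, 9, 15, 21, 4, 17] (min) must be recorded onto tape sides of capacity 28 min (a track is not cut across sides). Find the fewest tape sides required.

7

Total = 22 + 21 + 19 + 18 + 17 + 16 + 15 + 9 + 8 + 6 + 4 + 4 + 3 = 162 min.
Lower bound: ⌈162/28⌉ = 6 tape sides.
Also, 7 tracks each exceed 14 min, and no two of those can share a side, so at least 7 tape sides are needed.
A packing using 7 tape sides:
  side 1: 22 + 6 = 28
  side 2: 21 + 4 + 3 = 28
  side 3: 19 + 9 = 28
  side 4: 18 + 8 = 26
  side 5: 17 + 4 = 21
  side 6: 16 = 16
  side 7: 15 = 15
This matches the lower bound, so 7 is optimal.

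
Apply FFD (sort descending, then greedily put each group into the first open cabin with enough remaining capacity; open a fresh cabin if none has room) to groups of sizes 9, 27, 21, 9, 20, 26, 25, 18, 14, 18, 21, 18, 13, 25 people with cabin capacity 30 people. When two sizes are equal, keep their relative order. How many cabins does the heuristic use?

Sorted descending: 27, 26, 25, 25, 21, 21, 20, 18, 18, 18, 14, 13, 9, 9.
  27 → cabin 1 (new)  [load 27/30]
  26 → cabin 2 (new)  [load 26/30]
  25 → cabin 3 (new)  [load 25/30]
  25 → cabin 4 (new)  [load 25/30]
  21 → cabin 5 (new)  [load 21/30]
  21 → cabin 6 (new)  [load 21/30]
  20 → cabin 7 (new)  [load 20/30]
  18 → cabin 8 (new)  [load 18/30]
  18 → cabin 9 (new)  [load 18/30]
  18 → cabin 10 (new)  [load 18/30]
  14 → cabin 11 (new)  [load 14/30]
  13 → cabin 11  [load 27/30]
  9 → cabin 5  [load 30/30]
  9 → cabin 6  [load 30/30]
11 cabins opened.

11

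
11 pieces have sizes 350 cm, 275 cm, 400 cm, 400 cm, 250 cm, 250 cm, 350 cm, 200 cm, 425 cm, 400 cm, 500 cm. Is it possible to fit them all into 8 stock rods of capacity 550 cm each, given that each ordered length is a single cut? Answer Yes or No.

Total = 3800 cm; ⌈3800/550⌉ = 7.
The bound of 7 does not rule out 8, but exhaustive search shows no assignment into 8 stock rods of capacity 550 cm exists — the minimum is 9.

No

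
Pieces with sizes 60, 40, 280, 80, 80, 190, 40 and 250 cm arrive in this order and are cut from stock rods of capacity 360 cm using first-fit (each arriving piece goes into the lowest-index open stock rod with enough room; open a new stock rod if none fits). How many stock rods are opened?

  60 → stock rod 1 (new)  [load 60/360]
  40 → stock rod 1  [load 100/360]
  280 → stock rod 2 (new)  [load 280/360]
  80 → stock rod 1  [load 180/360]
  80 → stock rod 1  [load 260/360]
  190 → stock rod 3 (new)  [load 190/360]
  40 → stock rod 1  [load 300/360]
  250 → stock rod 4 (new)  [load 250/360]
4 stock rods opened.

4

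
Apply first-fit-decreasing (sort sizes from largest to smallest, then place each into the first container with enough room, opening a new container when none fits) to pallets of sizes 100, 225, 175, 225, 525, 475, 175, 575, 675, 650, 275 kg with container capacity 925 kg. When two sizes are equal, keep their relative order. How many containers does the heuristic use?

Sorted descending: 675, 650, 575, 525, 475, 275, 225, 225, 175, 175, 100.
  675 → container 1 (new)  [load 675/925]
  650 → container 2 (new)  [load 650/925]
  575 → container 3 (new)  [load 575/925]
  525 → container 4 (new)  [load 525/925]
  475 → container 5 (new)  [load 475/925]
  275 → container 2  [load 925/925]
  225 → container 1  [load 900/925]
  225 → container 3  [load 800/925]
  175 → container 4  [load 700/925]
  175 → container 4  [load 875/925]
  100 → container 3  [load 900/925]
5 containers opened.

5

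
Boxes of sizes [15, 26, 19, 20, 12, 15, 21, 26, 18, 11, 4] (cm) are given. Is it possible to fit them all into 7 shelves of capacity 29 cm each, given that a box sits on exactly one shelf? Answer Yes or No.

Total = 187 cm; ⌈187/29⌉ = 7.
8 boxes each exceed half the capacity and cannot share a shelf, forcing at least 8 shelves.
At least 8 shelves are required, but only 7 are allowed.

No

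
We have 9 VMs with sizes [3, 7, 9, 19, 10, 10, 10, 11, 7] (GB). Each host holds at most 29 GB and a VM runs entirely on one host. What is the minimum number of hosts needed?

Total = 19 + 11 + 10 + 10 + 10 + 9 + 7 + 7 + 3 = 86 GB.
Lower bound: ⌈86/29⌉ = 3 hosts.
A packing using 3 hosts:
  host 1: 19 + 10 = 29
  host 2: 11 + 10 + 7 = 28
  host 3: 10 + 9 + 7 + 3 = 29
This matches the lower bound, so 3 is optimal.

3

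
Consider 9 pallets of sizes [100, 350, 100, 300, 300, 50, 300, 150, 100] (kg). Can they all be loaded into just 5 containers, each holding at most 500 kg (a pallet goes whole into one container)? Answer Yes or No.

Yes

A valid assignment using 4 containers:
  container 1: 350 + 150 = 500
  container 2: 300 + 100 + 100 = 500
  container 3: 300 + 100 + 50 = 450
  container 4: 300 = 300
That uses only 4 ≤ 5, so 5 containers are enough.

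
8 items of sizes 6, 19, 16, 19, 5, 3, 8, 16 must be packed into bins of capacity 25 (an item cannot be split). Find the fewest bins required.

4

Total = 19 + 19 + 16 + 16 + 8 + 6 + 5 + 3 = 92.
Lower bound: ⌈92/25⌉ = 4 bins.
A packing using 4 bins:
  bin 1: 19 + 6 = 25
  bin 2: 19 + 5 = 24
  bin 3: 16 + 8 = 24
  bin 4: 16 + 3 = 19
This matches the lower bound, so 4 is optimal.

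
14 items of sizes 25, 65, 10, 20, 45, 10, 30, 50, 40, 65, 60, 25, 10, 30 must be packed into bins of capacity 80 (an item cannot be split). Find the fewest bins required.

7

Total = 65 + 65 + 60 + 50 + 45 + 40 + 30 + 30 + 25 + 25 + 20 + 10 + 10 + 10 = 485.
Lower bound: ⌈485/80⌉ = 7 bins.
A packing using 7 bins:
  bin 1: 65 + 10 = 75
  bin 2: 65 + 10 = 75
  bin 3: 60 + 20 = 80
  bin 4: 50 + 30 = 80
  bin 5: 45 + 30 = 75
  bin 6: 40 + 25 + 10 = 75
  bin 7: 25 = 25
This matches the lower bound, so 7 is optimal.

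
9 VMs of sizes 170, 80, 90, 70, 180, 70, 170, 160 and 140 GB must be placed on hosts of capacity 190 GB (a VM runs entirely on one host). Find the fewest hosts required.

7

Total = 180 + 170 + 170 + 160 + 140 + 90 + 80 + 70 + 70 = 1130 GB.
Lower bound: ⌈1130/190⌉ = 6 hosts.
A packing using 7 hosts:
  host 1: 180 = 180
  host 2: 170 = 170
  host 3: 170 = 170
  host 4: 160 = 160
  host 5: 140 = 140
  host 6: 90 + 80 = 170
  host 7: 70 + 70 = 140
No arrangement into 6 hosts stays within capacity, so 7 is optimal.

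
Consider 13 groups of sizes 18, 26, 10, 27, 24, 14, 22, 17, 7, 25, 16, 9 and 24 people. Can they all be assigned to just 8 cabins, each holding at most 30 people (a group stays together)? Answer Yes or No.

Total = 239 people; ⌈239/30⌉ = 8.
9 groups each exceed half the capacity and cannot share a cabin, forcing at least 9 cabins.
At least 9 cabins are required, but only 8 are allowed.

No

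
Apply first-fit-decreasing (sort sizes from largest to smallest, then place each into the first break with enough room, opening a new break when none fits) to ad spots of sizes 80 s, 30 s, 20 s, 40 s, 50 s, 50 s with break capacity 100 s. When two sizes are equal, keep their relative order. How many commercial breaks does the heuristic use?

Sorted descending: 80, 50, 50, 40, 30, 20.
  80 → break 1 (new)  [load 80/100]
  50 → break 2 (new)  [load 50/100]
  50 → break 2  [load 100/100]
  40 → break 3 (new)  [load 40/100]
  30 → break 3  [load 70/100]
  20 → break 1  [load 100/100]
3 commercial breaks opened.

3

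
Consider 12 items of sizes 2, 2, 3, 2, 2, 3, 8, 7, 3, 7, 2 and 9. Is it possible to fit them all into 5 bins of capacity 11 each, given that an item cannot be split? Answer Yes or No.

Yes

A valid assignment using 5 bins:
  bin 1: 9 + 2 = 11
  bin 2: 8 + 3 = 11
  bin 3: 7 + 3 = 10
  bin 4: 7 + 3 = 10
  bin 5: 2 + 2 + 2 + 2 = 8
Every load is within 11, so 5 bins suffice.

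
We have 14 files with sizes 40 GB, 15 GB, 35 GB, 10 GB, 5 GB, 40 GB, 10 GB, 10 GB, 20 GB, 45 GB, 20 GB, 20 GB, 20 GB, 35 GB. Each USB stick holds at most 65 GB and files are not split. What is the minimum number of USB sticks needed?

5

Total = 45 + 40 + 40 + 35 + 35 + 20 + 20 + 20 + 20 + 15 + 10 + 10 + 10 + 5 = 325 GB.
Lower bound: ⌈325/65⌉ = 5 USB sticks.
A packing using 5 USB sticks:
  USB stick 1: 45 + 20 = 65
  USB stick 2: 40 + 20 + 5 = 65
  USB stick 3: 40 + 15 + 10 = 65
  USB stick 4: 35 + 20 + 10 = 65
  USB stick 5: 35 + 20 + 10 = 65
This matches the lower bound, so 5 is optimal.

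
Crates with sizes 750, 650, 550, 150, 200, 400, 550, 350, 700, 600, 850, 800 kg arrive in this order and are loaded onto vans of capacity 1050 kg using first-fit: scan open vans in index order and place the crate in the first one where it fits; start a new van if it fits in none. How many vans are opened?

8

  750 → van 1 (new)  [load 750/1050]
  650 → van 2 (new)  [load 650/1050]
  550 → van 3 (new)  [load 550/1050]
  150 → van 1  [load 900/1050]
  200 → van 2  [load 850/1050]
  400 → van 3  [load 950/1050]
  550 → van 4 (new)  [load 550/1050]
  350 → van 4  [load 900/1050]
  700 → van 5 (new)  [load 700/1050]
  600 → van 6 (new)  [load 600/1050]
  850 → van 7 (new)  [load 850/1050]
  800 → van 8 (new)  [load 800/1050]
8 vans opened.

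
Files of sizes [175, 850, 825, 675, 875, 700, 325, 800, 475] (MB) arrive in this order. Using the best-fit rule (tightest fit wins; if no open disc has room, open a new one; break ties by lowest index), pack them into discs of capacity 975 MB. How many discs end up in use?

7

  175 → disc 1 (new)  [load 175/975]
  850 → disc 2 (new)  [load 850/975]
  825 → disc 3 (new)  [load 825/975]
  675 → disc 1  [load 850/975]
  875 → disc 4 (new)  [load 875/975]
  700 → disc 5 (new)  [load 700/975]
  325 → disc 6 (new)  [load 325/975]
  800 → disc 7 (new)  [load 800/975]
  475 → disc 6  [load 800/975]
7 discs opened.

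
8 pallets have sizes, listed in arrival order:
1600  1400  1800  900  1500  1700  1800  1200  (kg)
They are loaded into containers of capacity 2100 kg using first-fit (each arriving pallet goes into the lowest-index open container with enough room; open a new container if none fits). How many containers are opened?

7

  1600 → container 1 (new)  [load 1600/2100]
  1400 → container 2 (new)  [load 1400/2100]
  1800 → container 3 (new)  [load 1800/2100]
  900 → container 4 (new)  [load 900/2100]
  1500 → container 5 (new)  [load 1500/2100]
  1700 → container 6 (new)  [load 1700/2100]
  1800 → container 7 (new)  [load 1800/2100]
  1200 → container 4  [load 2100/2100]
7 containers opened.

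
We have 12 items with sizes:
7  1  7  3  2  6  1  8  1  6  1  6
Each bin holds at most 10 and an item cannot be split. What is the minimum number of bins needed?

6

Total = 8 + 7 + 7 + 6 + 6 + 6 + 3 + 2 + 1 + 1 + 1 + 1 = 49.
Lower bound: ⌈49/10⌉ = 5 bins.
Also, 6 items each exceed 5, and no two of those can share a bin, so at least 6 bins are needed.
A packing using 6 bins:
  bin 1: 8 + 2 = 10
  bin 2: 7 + 3 = 10
  bin 3: 7 + 1 + 1 + 1 = 10
  bin 4: 6 + 1 = 7
  bin 5: 6 = 6
  bin 6: 6 = 6
This matches the lower bound, so 6 is optimal.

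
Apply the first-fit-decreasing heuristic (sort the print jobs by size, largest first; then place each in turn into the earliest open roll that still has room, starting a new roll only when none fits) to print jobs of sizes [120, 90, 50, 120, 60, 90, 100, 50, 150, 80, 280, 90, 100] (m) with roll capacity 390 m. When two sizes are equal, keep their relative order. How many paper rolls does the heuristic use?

4

Sorted descending: 280, 150, 120, 120, 100, 100, 90, 90, 90, 80, 60, 50, 50.
  280 → roll 1 (new)  [load 280/390]
  150 → roll 2 (new)  [load 150/390]
  120 → roll 2  [load 270/390]
  120 → roll 2  [load 390/390]
  100 → roll 1  [load 380/390]
  100 → roll 3 (new)  [load 100/390]
  90 → roll 3  [load 190/390]
  90 → roll 3  [load 280/390]
  90 → roll 3  [load 370/390]
  80 → roll 4 (new)  [load 80/390]
  60 → roll 4  [load 140/390]
  50 → roll 4  [load 190/390]
  50 → roll 4  [load 240/390]
4 paper rolls opened.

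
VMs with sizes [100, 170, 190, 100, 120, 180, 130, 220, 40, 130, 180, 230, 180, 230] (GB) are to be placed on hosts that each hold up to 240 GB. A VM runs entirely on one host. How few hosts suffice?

11

Total = 230 + 230 + 220 + 190 + 180 + 180 + 180 + 170 + 130 + 130 + 120 + 100 + 100 + 40 = 2200 GB.
Lower bound: ⌈2200/240⌉ = 10 hosts.
A packing using 11 hosts:
  host 1: 230 = 230
  host 2: 230 = 230
  host 3: 220 = 220
  host 4: 190 + 40 = 230
  host 5: 180 = 180
  host 6: 180 = 180
  host 7: 180 = 180
  host 8: 170 = 170
  host 9: 130 + 100 = 230
  host 10: 130 + 100 = 230
  host 11: 120 = 120
No arrangement into 10 hosts stays within capacity, so 11 is optimal.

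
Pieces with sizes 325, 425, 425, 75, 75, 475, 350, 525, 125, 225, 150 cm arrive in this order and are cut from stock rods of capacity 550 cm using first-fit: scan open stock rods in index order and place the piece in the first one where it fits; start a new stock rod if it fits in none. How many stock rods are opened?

  325 → stock rod 1 (new)  [load 325/550]
  425 → stock rod 2 (new)  [load 425/550]
  425 → stock rod 3 (new)  [load 425/550]
  75 → stock rod 1  [load 400/550]
  75 → stock rod 1  [load 475/550]
  475 → stock rod 4 (new)  [load 475/550]
  350 → stock rod 5 (new)  [load 350/550]
  525 → stock rod 6 (new)  [load 525/550]
  125 → stock rod 2  [load 550/550]
  225 → stock rod 7 (new)  [load 225/550]
  150 → stock rod 5  [load 500/550]
7 stock rods opened.

7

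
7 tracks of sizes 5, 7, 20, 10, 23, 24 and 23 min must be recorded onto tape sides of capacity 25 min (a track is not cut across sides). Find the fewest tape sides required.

Total = 24 + 23 + 23 + 20 + 10 + 7 + 5 = 112 min.
Lower bound: ⌈112/25⌉ = 5 tape sides.
A packing using 5 tape sides:
  side 1: 24 = 24
  side 2: 23 = 23
  side 3: 23 = 23
  side 4: 20 + 5 = 25
  side 5: 10 + 7 = 17
This matches the lower bound, so 5 is optimal.

5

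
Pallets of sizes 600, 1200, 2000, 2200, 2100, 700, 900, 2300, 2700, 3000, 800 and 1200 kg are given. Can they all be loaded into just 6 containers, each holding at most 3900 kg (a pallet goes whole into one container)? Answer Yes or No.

Yes

A valid assignment using 6 containers:
  container 1: 3000 + 900 = 3900
  container 2: 2700 + 1200 = 3900
  container 3: 2300 + 1200 = 3500
  container 4: 2200 + 800 + 700 = 3700
  container 5: 2100 + 600 = 2700
  container 6: 2000 = 2000
Every load is within 3900 kg, so 6 containers suffice.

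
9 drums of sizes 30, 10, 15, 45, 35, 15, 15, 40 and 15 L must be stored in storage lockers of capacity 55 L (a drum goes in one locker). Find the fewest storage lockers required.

Total = 45 + 40 + 35 + 30 + 15 + 15 + 15 + 15 + 10 = 220 L.
Lower bound: ⌈220/55⌉ = 4 storage lockers.
A packing using 5 storage lockers:
  locker 1: 45 + 10 = 55
  locker 2: 40 + 15 = 55
  locker 3: 35 + 15 = 50
  locker 4: 30 + 15 = 45
  locker 5: 15 = 15
No arrangement into 4 storage lockers stays within capacity, so 5 is optimal.

5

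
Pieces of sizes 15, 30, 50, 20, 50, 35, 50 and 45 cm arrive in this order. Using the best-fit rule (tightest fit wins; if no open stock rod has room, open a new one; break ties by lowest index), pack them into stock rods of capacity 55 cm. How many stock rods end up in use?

  15 → stock rod 1 (new)  [load 15/55]
  30 → stock rod 1  [load 45/55]
  50 → stock rod 2 (new)  [load 50/55]
  20 → stock rod 3 (new)  [load 20/55]
  50 → stock rod 4 (new)  [load 50/55]
  35 → stock rod 3  [load 55/55]
  50 → stock rod 5 (new)  [load 50/55]
  45 → stock rod 6 (new)  [load 45/55]
6 stock rods opened.

6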